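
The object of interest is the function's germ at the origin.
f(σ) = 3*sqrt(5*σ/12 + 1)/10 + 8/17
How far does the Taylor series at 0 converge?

The radius of convergence is 12/5.

Branch term (3/10)*sqrt(1 - σ/(-12/5)): its argument vanishes at σ = -12/5, a square-root branch point, modulus 12/5.
The radius of convergence is the smallest modulus among the singular points: 12/5.


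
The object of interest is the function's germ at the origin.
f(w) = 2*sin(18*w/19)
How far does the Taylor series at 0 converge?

The radius of convergence is infinite.

The factor -sin(18*w/19) is entire and contributes no finite singular point.
The polynomial part has no poles.
No finite singular points: the Taylor series at 0 converges everywhere.


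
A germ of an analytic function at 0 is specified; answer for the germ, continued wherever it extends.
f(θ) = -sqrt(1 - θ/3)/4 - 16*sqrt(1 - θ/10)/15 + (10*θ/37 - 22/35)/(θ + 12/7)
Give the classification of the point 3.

The term (-1/4)*sqrt(1 - θ/(3)) has argument 1 - 3/(3) = 0 at 3: a square-root (algebraic, two-sheeted) branch point; the remaining terms are analytic or single-valued there.

The point is an algebraic (square-root) branch point.


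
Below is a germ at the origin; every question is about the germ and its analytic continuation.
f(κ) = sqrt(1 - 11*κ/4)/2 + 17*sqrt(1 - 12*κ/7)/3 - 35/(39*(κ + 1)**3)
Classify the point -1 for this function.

The point is a pole of order 3.

The denominator factor κ + 1 vanishes at -1 and appears to the power 3; the numerator there equals -35/39, nonzero, and no other factor vanishes.
The branch terms are analytic at this point.
Hence a pole whose order is the multiplicity, 3.


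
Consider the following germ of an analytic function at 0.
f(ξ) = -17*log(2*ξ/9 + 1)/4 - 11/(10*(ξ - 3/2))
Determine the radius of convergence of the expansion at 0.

The radius of convergence is 3/2.

Denominator factor (ξ - 3/2): pole of order 1 at 3/2, modulus 3/2.
Branch term (-17/4)*log(1 - ξ/(-9/2)): its argument vanishes at ξ = -9/2, a logarithmic branch point, modulus 9/2.
The radius of convergence is the smallest modulus among the singular points: 3/2.


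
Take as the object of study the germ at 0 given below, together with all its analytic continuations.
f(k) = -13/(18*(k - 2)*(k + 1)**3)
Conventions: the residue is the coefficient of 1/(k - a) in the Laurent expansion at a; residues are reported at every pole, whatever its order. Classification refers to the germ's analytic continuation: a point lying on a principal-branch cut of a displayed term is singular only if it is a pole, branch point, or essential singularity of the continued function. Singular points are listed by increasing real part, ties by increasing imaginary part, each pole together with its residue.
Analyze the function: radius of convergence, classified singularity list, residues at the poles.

Denominator factor (k - 2): pole of order 1 at 2, modulus 2.
Denominator factor (k + 1)^3: pole of order 3 at -1, modulus 1.
The radius of convergence is the smallest modulus among the singular points: 1.
At the order-3 pole -1 set g(k) = (k - (-1))^3*f(k) = -13/(18*(k - 2)).
Order-3 pole: residue = g''(a)/2; g''(-1) = 13/243, so the residue is 13/486.
At the order-1 pole 2 set g(k) = (k - (2))*f(k) = -13/(18*(k + 1)**3).
Simple pole: residue = g(a) at a = 2, which is -13/486.
List the singular points by increasing real part (a conjugate pair: the negative imaginary part first).

Radius of convergence at 0: 1.
At -1: a pole of order 3; residue 13/486.
At 2: a pole of order 1; residue -13/486.


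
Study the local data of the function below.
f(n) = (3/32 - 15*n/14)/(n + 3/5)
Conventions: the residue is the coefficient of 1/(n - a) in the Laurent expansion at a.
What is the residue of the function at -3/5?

At the order-1 pole -3/5 set g(n) = (n - (-3/5))*f(n) = 3/32 - 15*n/14.
Simple pole: residue = g(a) at a = -3/5, which is 165/224.

The residue is 165/224.


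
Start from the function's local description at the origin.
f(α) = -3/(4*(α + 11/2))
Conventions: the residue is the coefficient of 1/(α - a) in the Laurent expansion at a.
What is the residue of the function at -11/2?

The residue is -3/4.

At the order-1 pole -11/2 set g(α) = (α - (-11/2))*f(α) = -3/4.
Simple pole: residue = g(a) at a = -11/2, which is -3/4.


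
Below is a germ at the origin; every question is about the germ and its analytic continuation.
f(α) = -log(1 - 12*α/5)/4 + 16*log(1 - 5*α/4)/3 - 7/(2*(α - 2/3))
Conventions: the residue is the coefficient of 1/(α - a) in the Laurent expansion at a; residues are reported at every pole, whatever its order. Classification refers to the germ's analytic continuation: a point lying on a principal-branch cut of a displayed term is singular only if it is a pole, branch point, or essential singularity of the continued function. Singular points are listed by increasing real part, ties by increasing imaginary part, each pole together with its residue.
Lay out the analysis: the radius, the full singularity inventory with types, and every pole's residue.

Radius of convergence at 0: 5/12.
At 5/12: a logarithmic branch point.
At 2/3: a pole of order 1; residue -7/2.
At 4/5: a logarithmic branch point.

Denominator factor (α - 2/3): pole of order 1 at 2/3, modulus 2/3.
Branch term (-1/4)*log(1 - α/(5/12)): its argument vanishes at α = 5/12, a logarithmic branch point, modulus 5/12.
Branch term (16/3)*log(1 - α/(4/5)): its argument vanishes at α = 4/5, a logarithmic branch point, modulus 4/5.
The radius of convergence is the smallest modulus among the singular points: 5/12.
The branch terms are analytic at 2/3 and contribute nothing to the residue; only the rational part matters.
At the order-1 pole 2/3 set g(α) = (α - (2/3))*(rational part) = -7/2.
Simple pole: residue = g(a) at a = 2/3, which is -7/2.
List the singular points by increasing real part (a conjugate pair: the negative imaginary part first).


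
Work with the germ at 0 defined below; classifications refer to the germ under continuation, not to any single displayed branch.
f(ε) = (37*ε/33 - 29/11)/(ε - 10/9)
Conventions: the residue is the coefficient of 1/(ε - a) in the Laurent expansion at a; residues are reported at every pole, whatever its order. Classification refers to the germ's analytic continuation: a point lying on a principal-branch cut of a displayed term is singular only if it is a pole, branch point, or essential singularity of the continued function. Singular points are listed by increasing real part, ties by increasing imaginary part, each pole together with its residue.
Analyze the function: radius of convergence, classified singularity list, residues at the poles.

Radius of convergence at 0: 10/9.
At 10/9: a pole of order 1; residue -413/297.

Denominator factor (ε - 10/9): pole of order 1 at 10/9, modulus 10/9.
The radius of convergence is the smallest modulus among the singular points: 10/9.
At the order-1 pole 10/9 set g(ε) = (ε - (10/9))*f(ε) = 37*ε/33 - 29/11.
Simple pole: residue = g(a) at a = 10/9, which is -413/297.


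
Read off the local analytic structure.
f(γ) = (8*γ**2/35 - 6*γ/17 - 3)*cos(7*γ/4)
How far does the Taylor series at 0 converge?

The radius of convergence is infinite.

The factor cos(7*γ/4) is entire and contributes no finite singular point.
The polynomial part has no poles.
No finite singular points: the Taylor series at 0 converges everywhere.


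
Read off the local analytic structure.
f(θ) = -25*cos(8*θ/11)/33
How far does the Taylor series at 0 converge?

The radius of convergence is infinite.

The factor cos(8*θ/11) is entire and contributes no finite singular point.
The polynomial part has no poles.
No finite singular points: the Taylor series at 0 converges everywhere.


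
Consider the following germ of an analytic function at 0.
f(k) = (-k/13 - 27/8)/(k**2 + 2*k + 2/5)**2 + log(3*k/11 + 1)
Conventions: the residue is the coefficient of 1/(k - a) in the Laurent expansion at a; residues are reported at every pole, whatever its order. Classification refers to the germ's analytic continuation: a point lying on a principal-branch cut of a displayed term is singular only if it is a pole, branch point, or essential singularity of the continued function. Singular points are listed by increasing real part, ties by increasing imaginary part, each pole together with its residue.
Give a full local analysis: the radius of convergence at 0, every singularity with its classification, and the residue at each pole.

Denominator factor (k**2 + 2*k + 2/5)^2: discriminant 12/5, real irrational roots -1 + (1/5)*sqrt(15) and -1 - (1/5)*sqrt(15); poles of order 2, moduli 1 - (1/5)*sqrt(15) and 1 + (1/5)*sqrt(15).
Branch term (1)*log(1 - k/(-11/3)): its argument vanishes at k = -11/3, a logarithmic branch point, modulus 11/3.
The radius of convergence is the smallest modulus among the singular points: 1 - (1/5)*sqrt(15).
The branch term is analytic at -1 - (1/5)*sqrt(15) and contributes nothing to the residue; only the rational part matters.
The factor k**2 + 2*k + 2/5 splits as (k - a)(k - a') with a = -1 - (1/5)*sqrt(15), a' = -1 + (1/5)*sqrt(15). At the order-2 pole a set g(k) = (k - a)^2*(rational part) = [-k/13 - 27/8] / (k - a')^2.
Order-2 pole: residue = g'(a); g'(-1 - (1/5)*sqrt(15)) = -(1715/3744)*sqrt(15), so the residue is -(1715/3744)*sqrt(15).
The branch term is analytic at -1 + (1/5)*sqrt(15) and contributes nothing to the residue; only the rational part matters.
The factor k**2 + 2*k + 2/5 splits as (k - a)(k - a') with a = -1 + (1/5)*sqrt(15), a' = -1 - (1/5)*sqrt(15). At the order-2 pole a set g(k) = (k - a)^2*(rational part) = [-k/13 - 27/8] / (k - a')^2.
Order-2 pole: residue = g'(a); g'(-1 + (1/5)*sqrt(15)) = (1715/3744)*sqrt(15), so the residue is (1715/3744)*sqrt(15).
List the singular points by increasing real part (a conjugate pair: the negative imaginary part first).

Radius of convergence at 0: 1 - (1/5)*sqrt(15).
At -11/3: a logarithmic branch point.
At -1 - (1/5)*sqrt(15): a pole of order 2; residue -(1715/3744)*sqrt(15).
At -1 + (1/5)*sqrt(15): a pole of order 2; residue (1715/3744)*sqrt(15).


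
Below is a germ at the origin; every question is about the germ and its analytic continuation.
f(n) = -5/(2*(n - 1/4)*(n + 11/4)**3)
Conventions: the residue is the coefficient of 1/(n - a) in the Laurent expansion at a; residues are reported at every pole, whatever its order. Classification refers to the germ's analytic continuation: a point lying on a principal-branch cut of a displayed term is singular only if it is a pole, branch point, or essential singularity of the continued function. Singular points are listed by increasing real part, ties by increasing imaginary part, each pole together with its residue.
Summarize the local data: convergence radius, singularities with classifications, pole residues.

Denominator factor (n + 11/4)^3: pole of order 3 at -11/4, modulus 11/4.
Denominator factor (n - 1/4): pole of order 1 at 1/4, modulus 1/4.
The radius of convergence is the smallest modulus among the singular points: 1/4.
At the order-3 pole -11/4 set g(n) = (n - (-11/4))^3*f(n) = -5/(2*(n - 1/4)).
Order-3 pole: residue = g''(a)/2; g''(-11/4) = 5/27, so the residue is 5/54.
At the order-1 pole 1/4 set g(n) = (n - (1/4))*f(n) = -5/(2*(n + 11/4)**3).
Simple pole: residue = g(a) at a = 1/4, which is -5/54.
List the singular points by increasing real part (a conjugate pair: the negative imaginary part first).

Radius of convergence at 0: 1/4.
At -11/4: a pole of order 3; residue 5/54.
At 1/4: a pole of order 1; residue -5/54.


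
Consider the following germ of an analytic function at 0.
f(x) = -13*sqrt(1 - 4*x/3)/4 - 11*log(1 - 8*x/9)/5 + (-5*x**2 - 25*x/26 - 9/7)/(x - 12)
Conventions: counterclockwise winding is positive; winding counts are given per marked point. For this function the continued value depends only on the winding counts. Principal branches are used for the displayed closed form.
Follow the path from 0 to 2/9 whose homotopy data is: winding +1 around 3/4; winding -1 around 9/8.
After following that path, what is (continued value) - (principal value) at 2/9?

Continued minus principal equals ((13/18)*sqrt(57)) + ((22/5)*pi)*i.

The rational part is single-valued and drops out of the difference; each branch term changes only by its own monodromy.
(-13/4)*sqrt(1 - x/(3/4)): winding +1 is odd, the square root flips sign, contributing -2*(-13/4)*sqrt(1 - (2/9)/(3/4)) = -2*(-13/4)*sqrt(19/27) = (13/18)*sqrt(57).
(-11/5)*log(1 - x/(9/8)): each positive loop around 9/8 adds 2*pi*i to the log, so winding -1 contributes (-11/5)*(-1)*2*pi*i = (22/5)*pi*i.
Summing the contributions at x = 2/9 gives ((13/18)*sqrt(57)) + ((22/5)*pi)*i.


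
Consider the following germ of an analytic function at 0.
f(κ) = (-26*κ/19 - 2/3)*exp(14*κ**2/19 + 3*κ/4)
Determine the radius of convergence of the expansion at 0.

The factor exp(14*κ**2/19 + 3*κ/4) is entire and contributes no finite singular point.
The polynomial part has no poles.
No finite singular points: the Taylor series at 0 converges everywhere.

The radius of convergence is infinite.


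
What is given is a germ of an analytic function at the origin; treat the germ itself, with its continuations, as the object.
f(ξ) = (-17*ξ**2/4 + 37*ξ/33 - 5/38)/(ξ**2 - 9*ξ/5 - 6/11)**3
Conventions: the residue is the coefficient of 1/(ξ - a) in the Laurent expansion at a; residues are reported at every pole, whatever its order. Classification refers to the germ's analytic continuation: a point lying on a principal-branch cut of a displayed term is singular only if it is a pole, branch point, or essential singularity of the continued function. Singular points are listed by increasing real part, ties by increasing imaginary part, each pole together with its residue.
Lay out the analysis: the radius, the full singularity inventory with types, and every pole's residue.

Radius of convergence at 0: -9/10 + (1/110)*sqrt(16401).
At 9/10 - (1/110)*sqrt(16401): a pole of order 3; residue (37057625/83970215532)*sqrt(16401).
At 9/10 + (1/110)*sqrt(16401): a pole of order 3; residue -(37057625/83970215532)*sqrt(16401).


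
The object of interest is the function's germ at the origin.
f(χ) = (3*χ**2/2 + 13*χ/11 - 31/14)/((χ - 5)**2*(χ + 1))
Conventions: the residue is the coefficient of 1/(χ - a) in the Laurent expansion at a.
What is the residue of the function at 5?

The residue is 1076/693.

At the order-2 pole 5 set g(χ) = (χ - (5))^2*f(χ) = (3*χ**2/2 + 13*χ/11 - 31/14)/(χ + 1).
Order-2 pole: residue = g'(a); g'(5) = 1076/693, so the residue is 1076/693.


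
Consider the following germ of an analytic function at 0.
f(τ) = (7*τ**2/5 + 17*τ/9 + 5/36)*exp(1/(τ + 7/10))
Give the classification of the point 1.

The point is a regular point.

There is no denominator, hence no pole anywhere.
The essential point of exp(1/(τ - (-7/10))) is -7/10, not 1.
So the germ continues analytically to 1.


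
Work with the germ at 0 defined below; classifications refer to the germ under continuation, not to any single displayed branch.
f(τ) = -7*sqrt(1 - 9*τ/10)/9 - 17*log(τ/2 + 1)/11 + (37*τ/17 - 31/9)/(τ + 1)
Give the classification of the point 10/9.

The point is an algebraic (square-root) branch point.

The term (-7/9)*sqrt(1 - τ/(10/9)) has argument 1 - 10/9/(10/9) = 0 at 10/9: a square-root (algebraic, two-sheeted) branch point; the remaining terms are analytic or single-valued there.


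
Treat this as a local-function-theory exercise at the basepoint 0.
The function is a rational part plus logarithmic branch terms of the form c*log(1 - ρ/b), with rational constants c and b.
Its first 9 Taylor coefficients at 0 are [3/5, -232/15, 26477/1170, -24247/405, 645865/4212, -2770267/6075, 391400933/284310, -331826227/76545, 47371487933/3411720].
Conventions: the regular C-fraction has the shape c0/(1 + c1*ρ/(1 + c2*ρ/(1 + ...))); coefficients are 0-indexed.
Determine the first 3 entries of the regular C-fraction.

Taylor coefficients (read off): a_0 = 3/5, a_1 = -232/15, a_2 = 26477/1170.
c0 = a_0 = 3/5. Peel one level at a time: if S = 1 + c*ρ/S' with S'(0) = 1, then c is the ρ-coefficient of S and S' = c*ρ/(S - 1).
S_1 = c0/f = 1 + (232/9)*ρ + (1319993/2106)*ρ^2 + ...; c1 = 232/9.
S_2 = c1*ρ/(S_1 - 1) = 1 + (-45517/1872)*ρ + ...; c2 = -45517/1872.

The regular C-fraction coefficients are [3/5, 232/9, -45517/1872].


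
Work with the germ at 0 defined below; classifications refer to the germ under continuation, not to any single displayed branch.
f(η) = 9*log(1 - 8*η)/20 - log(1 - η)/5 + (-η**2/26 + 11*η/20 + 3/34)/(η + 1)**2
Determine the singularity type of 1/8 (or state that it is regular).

The point is a logarithmic branch point.

The term (9/20)*log(1 - η/(1/8)) has argument 1 - 1/8/(1/8) = 0 at 1/8: a logarithmic (infinitely-sheeted) branch point; the remaining terms are analytic or single-valued there.


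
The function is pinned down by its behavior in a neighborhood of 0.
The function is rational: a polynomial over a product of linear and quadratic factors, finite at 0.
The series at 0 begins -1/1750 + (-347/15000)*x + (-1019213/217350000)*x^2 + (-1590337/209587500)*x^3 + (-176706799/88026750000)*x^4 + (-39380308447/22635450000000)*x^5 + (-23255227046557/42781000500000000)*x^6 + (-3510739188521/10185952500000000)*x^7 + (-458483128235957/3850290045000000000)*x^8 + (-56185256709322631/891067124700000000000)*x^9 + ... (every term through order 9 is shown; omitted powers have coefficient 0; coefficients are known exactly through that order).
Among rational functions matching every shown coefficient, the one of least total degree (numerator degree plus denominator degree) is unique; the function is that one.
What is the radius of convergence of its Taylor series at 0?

No rational of total degree below 8 reproduces all 10 coefficients; solving the [2/6] Pade equations on them gives f(x) = (-20*x**2/23 + 23*x + 4/7)/(x**2 + 7*x/9 - 10)**3, whose expansion matches every shown term.
Denominator factor (x**2 + 7*x/9 - 10)^3: discriminant 3289/81, real irrational roots -7/18 + (1/18)*sqrt(3289) and -7/18 - (1/18)*sqrt(3289); poles of order 3, moduli -7/18 + (1/18)*sqrt(3289) and 7/18 + (1/18)*sqrt(3289).
The radius of convergence is the smallest modulus among the singular points: -7/18 + (1/18)*sqrt(3289).

The radius of convergence is -7/18 + (1/18)*sqrt(3289).


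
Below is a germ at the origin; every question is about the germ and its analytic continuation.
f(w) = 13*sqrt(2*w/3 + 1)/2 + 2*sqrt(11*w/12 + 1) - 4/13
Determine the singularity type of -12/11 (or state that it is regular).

The point is an algebraic (square-root) branch point.

The term (2)*sqrt(1 - w/(-12/11)) has argument 1 - -12/11/(-12/11) = 0 at -12/11: a square-root (algebraic, two-sheeted) branch point; the remaining terms are analytic or single-valued there.


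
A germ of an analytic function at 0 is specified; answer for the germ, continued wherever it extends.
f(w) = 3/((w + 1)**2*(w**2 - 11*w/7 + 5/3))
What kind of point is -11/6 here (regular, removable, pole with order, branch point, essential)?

The point is a regular point.

Denominator factors: w + 1 = -5/6 at w = -11/6; w**2 - 11*w/7 + 5/3 = 1993/252 at w = -11/6 — none vanishes.
So the germ continues analytically to -11/6.


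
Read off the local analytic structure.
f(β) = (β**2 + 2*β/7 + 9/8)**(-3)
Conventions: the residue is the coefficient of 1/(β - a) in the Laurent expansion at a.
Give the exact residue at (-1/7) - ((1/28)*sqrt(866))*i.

The residue is ((403368/81182737)*sqrt(866))*i.

The factor β**2 + 2*β/7 + 9/8 splits as (β - a)(β - a') with a = (-1/7) - ((1/28)*sqrt(866))*i, a' = (-1/7) + ((1/28)*sqrt(866))*i. At the order-3 pole a set g(β) = (β - a)^3*f(β) = [1] / (β - a')^3.
Order-3 pole: residue = g''(a)/2; g''((-1/7) - ((1/28)*sqrt(866))*i) = ((806736/81182737)*sqrt(866))*i, so the residue is ((403368/81182737)*sqrt(866))*i.


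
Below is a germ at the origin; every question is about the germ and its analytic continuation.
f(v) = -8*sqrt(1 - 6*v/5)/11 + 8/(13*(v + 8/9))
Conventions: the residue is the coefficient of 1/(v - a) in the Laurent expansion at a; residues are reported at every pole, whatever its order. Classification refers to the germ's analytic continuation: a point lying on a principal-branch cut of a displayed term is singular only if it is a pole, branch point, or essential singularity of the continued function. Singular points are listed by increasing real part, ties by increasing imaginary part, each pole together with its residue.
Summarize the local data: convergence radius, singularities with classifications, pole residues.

Denominator factor (v + 8/9): pole of order 1 at -8/9, modulus 8/9.
Branch term (-8/11)*sqrt(1 - v/(5/6)): its argument vanishes at v = 5/6, a square-root branch point, modulus 5/6.
The radius of convergence is the smallest modulus among the singular points: 5/6.
The branch term is analytic at -8/9 and contributes nothing to the residue; only the rational part matters.
At the order-1 pole -8/9 set g(v) = (v - (-8/9))*(rational part) = 8/13.
Simple pole: residue = g(a) at a = -8/9, which is 8/13.
List the singular points by increasing real part (a conjugate pair: the negative imaginary part first).

Radius of convergence at 0: 5/6.
At -8/9: a pole of order 1; residue 8/13.
At 5/6: an algebraic (square-root) branch point.


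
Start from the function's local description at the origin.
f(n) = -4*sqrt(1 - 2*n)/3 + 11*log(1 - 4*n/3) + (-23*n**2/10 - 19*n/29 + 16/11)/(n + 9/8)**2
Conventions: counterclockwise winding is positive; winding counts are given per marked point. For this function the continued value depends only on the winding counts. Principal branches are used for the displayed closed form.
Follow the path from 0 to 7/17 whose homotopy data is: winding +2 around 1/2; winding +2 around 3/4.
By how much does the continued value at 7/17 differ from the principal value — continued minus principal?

The rational part is single-valued and drops out of the difference; each branch term changes only by its own monodromy.
(11)*log(1 - n/(3/4)): each positive loop around 3/4 adds 2*pi*i to the log, so winding +2 contributes (11)*(2)*2*pi*i = (44)*pi*i.
(-4/3)*sqrt(1 - n/(1/2)): winding +2 is even, the square root returns to the same sheet, contribution 0.
Summing the contributions at n = 7/17 gives (44)*pi*i.

Continued minus principal equals (44)*pi*i.


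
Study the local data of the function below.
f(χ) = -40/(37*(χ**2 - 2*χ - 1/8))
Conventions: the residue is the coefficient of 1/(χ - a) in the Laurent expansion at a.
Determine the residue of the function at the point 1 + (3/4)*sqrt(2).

The factor χ**2 - 2*χ - 1/8 splits as (χ - a)(χ - a') with a = 1 + (3/4)*sqrt(2), a' = 1 - (3/4)*sqrt(2). At the order-1 pole a set g(χ) = (χ - a)*f(χ) = [-40/37] / (χ - a').
Simple pole: residue = g(a) at a = 1 + (3/4)*sqrt(2), which is -(40/111)*sqrt(2).

The residue is -(40/111)*sqrt(2).


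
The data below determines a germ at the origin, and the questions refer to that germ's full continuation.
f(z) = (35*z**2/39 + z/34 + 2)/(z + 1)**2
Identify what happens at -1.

The denominator factor z + 1 vanishes at -1 and appears to the power 2; the numerator there equals 3803/1326, nonzero, and no other factor vanishes.
Hence a pole whose order is the multiplicity, 2.

The point is a pole of order 2.


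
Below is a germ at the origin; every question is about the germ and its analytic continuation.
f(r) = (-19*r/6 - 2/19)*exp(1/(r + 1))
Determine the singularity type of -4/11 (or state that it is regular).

There is no denominator, hence no pole anywhere.
The essential point of exp(1/(r - (-1))) is -1, not -4/11.
So the germ continues analytically to -4/11.

The point is a regular point.


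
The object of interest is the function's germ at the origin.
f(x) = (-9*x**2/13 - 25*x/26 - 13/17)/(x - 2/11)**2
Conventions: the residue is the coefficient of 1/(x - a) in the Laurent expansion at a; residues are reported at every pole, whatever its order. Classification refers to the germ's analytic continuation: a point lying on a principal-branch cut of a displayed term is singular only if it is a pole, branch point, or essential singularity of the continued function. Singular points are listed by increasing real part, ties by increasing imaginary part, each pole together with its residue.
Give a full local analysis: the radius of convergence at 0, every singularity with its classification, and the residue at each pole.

Denominator factor (x - 2/11)^2: pole of order 2 at 2/11, modulus 2/11.
The radius of convergence is the smallest modulus among the singular points: 2/11.
At the order-2 pole 2/11 set g(x) = (x - (2/11))^2*f(x) = -9*x**2/13 - 25*x/26 - 13/17.
Order-2 pole: residue = g'(a); g'(2/11) = -347/286, so the residue is -347/286.

Radius of convergence at 0: 2/11.
At 2/11: a pole of order 2; residue -347/286.


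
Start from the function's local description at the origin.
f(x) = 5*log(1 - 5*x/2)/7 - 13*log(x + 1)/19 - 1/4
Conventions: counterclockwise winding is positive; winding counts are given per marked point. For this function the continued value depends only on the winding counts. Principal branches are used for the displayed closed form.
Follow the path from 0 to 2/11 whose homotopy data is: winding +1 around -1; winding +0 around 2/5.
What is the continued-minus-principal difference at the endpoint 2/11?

Continued minus principal equals -(26/19)*pi*i.

The rational part is single-valued and drops out of the difference; each branch term changes only by its own monodromy.
(5/7)*log(1 - x/(2/5)): winding 0 around 2/5, so this term returns to its principal value, contribution 0.
(-13/19)*log(1 - x/(-1)): each positive loop around -1 adds 2*pi*i to the log, so winding +1 contributes (-13/19)*(1)*2*pi*i = -(26/19)*pi*i.
Summing the contributions at x = 2/11 gives -(26/19)*pi*i.


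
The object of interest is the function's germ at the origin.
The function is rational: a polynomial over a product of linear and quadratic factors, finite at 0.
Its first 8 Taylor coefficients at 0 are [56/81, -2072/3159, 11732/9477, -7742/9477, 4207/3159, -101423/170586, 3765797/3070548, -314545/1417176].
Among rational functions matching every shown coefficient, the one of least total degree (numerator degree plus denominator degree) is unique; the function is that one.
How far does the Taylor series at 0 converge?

No rational of total degree below 5 reproduces all 8 coefficients; solving the [1/4] Pade equations on them gives f(u) = (3*u/13 - 2)/((u - 6/7)*(u + 3/2)**3), whose expansion matches every shown term.
Denominator factor (u + 3/2)^3: pole of order 3 at -3/2, modulus 3/2.
Denominator factor (u - 6/7): pole of order 1 at 6/7, modulus 6/7.
The radius of convergence is the smallest modulus among the singular points: 6/7.

The radius of convergence is 6/7.


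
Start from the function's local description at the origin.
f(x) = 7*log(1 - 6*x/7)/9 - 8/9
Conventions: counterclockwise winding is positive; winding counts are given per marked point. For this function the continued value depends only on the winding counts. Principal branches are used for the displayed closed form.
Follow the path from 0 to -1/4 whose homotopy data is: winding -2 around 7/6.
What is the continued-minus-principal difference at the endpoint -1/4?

Continued minus principal equals -(28/9)*pi*i.

The rational part is single-valued and drops out of the difference; each branch term changes only by its own monodromy.
(7/9)*log(1 - x/(7/6)): each positive loop around 7/6 adds 2*pi*i to the log, so winding -2 contributes (7/9)*(-2)*2*pi*i = -(28/9)*pi*i.
Summing the contributions at x = -1/4 gives -(28/9)*pi*i.


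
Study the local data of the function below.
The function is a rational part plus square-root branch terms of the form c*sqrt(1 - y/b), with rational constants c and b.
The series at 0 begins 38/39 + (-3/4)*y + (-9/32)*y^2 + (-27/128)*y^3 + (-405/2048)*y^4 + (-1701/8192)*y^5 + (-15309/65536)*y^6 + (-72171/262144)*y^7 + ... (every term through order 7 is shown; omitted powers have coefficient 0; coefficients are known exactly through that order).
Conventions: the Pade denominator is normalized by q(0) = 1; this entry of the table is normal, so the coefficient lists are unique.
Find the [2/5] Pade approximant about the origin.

Taylor coefficients needed (read off): a_0 = 38/39, a_1 = -3/4, a_2 = -9/32, a_3 = -27/128, a_4 = -405/2048, a_5 = -1701/8192, a_6 = -15309/65536, a_7 = -72171/262144.
Write the denominator as Q(y) = 1 + q1*y + q2*y^2 + q3*y^3 + q4*y^4 + q5*y^5. Requiring Q*f - P = O(y^8) with deg P <= 2 kills the coefficients of y^3..y^7 in Q*f:
  y^3: a_3 + q1*a_2 + q2*a_1 + q3*a_0 = 0, i.e. -27/128 + (-9/32)*q1 + (-3/4)*q2 + (38/39)*q3 = 0.
  y^4: a_4 + q1*a_3 + q2*a_2 + q3*a_1 + q4*a_0 = 0, i.e. -405/2048 + (-27/128)*q1 + (-9/32)*q2 + (-3/4)*q3 + (38/39)*q4 = 0.
  y^5: a_5 + q1*a_4 + q2*a_3 + q3*a_2 + q4*a_1 + q5*a_0 = 0, i.e. -1701/8192 + (-405/2048)*q1 + (-27/128)*q2 + (-9/32)*q3 + (-3/4)*q4 + (38/39)*q5 = 0.
  y^6: a_6 + q1*a_5 + q2*a_4 + q3*a_3 + q4*a_2 + q5*a_1 = 0, i.e. -15309/65536 + (-1701/8192)*q1 + (-405/2048)*q2 + (-27/128)*q3 + (-9/32)*q4 + (-3/4)*q5 = 0.
  y^7: a_7 + q1*a_6 + q2*a_5 + q3*a_4 + q4*a_3 + q5*a_2 = 0, i.e. -72171/262144 + (-15309/65536)*q1 + (-1701/8192)*q2 + (-405/2048)*q3 + (-27/128)*q4 + (-9/32)*q5 = 0.
Solving this linear system: q1 = -13670793/8519504, q2 = 13589775/34078016, q3 = 32858865/545248256, q4 = 74448153/4361986048, q5 = 149878755/34895888384.
The numerator is Q*f truncated at degree 2: P0 = a_0 = 38/39; P1 = a_1 + q1*a_0 = -128114271/55376776; P2 = a_2 + q1*a_1 + q2*a_0 = 580700331/443014208.

The Pade approximant has numerator coefficients [38/39, -128114271/55376776, 580700331/443014208]; denominator coefficients [1, -13670793/8519504, 13589775/34078016, 32858865/545248256, 74448153/4361986048, 149878755/34895888384].


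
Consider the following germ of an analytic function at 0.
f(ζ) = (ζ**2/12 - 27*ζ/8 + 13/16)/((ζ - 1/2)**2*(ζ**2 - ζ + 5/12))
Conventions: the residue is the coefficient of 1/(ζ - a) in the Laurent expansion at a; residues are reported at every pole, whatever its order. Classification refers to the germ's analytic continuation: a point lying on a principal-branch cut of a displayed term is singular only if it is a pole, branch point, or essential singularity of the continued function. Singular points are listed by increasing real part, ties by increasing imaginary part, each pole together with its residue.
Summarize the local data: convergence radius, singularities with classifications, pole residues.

Radius of convergence at 0: 1/2.
At (1/2) - ((1/6)*sqrt(6))*i: a pole of order 1; residue (79/8) + ((125/48)*sqrt(6))*i.
At 1/2: a pole of order 2; residue -79/4.
At (1/2) + ((1/6)*sqrt(6))*i: a pole of order 1; residue (79/8) - ((125/48)*sqrt(6))*i.

Denominator factor (ζ**2 - ζ + 5/12): discriminant -2/3, complex-conjugate roots (1/2) + ((1/6)*sqrt(6))*i and (1/2) - ((1/6)*sqrt(6))*i; poles of order 1, moduli (1/6)*sqrt(15) and (1/6)*sqrt(15).
Denominator factor (ζ - 1/2)^2: pole of order 2 at 1/2, modulus 1/2.
The radius of convergence is the smallest modulus among the singular points: 1/2.
The factor ζ**2 - ζ + 5/12 splits as (ζ - a)(ζ - a') with a = (1/2) - ((1/6)*sqrt(6))*i, a' = (1/2) + ((1/6)*sqrt(6))*i. At the order-1 pole a set g(ζ) = (ζ - a)*f(ζ) = [(ζ**2/12 - 27*ζ/8 + 13/16)/(ζ - 1/2)**2] / (ζ - a').
Simple pole: residue = g(a) at a = (1/2) - ((1/6)*sqrt(6))*i, which is (79/8) + ((125/48)*sqrt(6))*i.
At the order-2 pole 1/2 set g(ζ) = (ζ - (1/2))^2*f(ζ) = (ζ**2/12 - 27*ζ/8 + 13/16)/(ζ**2 - ζ + 5/12).
Order-2 pole: residue = g'(a); g'(1/2) = -79/4, so the residue is -79/4.
The factor ζ**2 - ζ + 5/12 splits as (ζ - a)(ζ - a') with a = (1/2) + ((1/6)*sqrt(6))*i, a' = (1/2) - ((1/6)*sqrt(6))*i. At the order-1 pole a set g(ζ) = (ζ - a)*f(ζ) = [(ζ**2/12 - 27*ζ/8 + 13/16)/(ζ - 1/2)**2] / (ζ - a').
Simple pole: residue = g(a) at a = (1/2) + ((1/6)*sqrt(6))*i, which is (79/8) - ((125/48)*sqrt(6))*i.
List the singular points by increasing real part (a conjugate pair: the negative imaginary part first).


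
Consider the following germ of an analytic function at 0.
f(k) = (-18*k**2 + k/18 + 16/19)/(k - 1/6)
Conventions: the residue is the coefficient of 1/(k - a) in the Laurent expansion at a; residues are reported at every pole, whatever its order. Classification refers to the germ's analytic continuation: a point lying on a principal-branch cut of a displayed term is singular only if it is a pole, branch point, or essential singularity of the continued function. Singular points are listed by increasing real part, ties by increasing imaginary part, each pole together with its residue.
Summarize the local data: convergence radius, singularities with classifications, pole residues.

Radius of convergence at 0: 1/6.
At 1/6: a pole of order 1; residue 721/2052.

Denominator factor (k - 1/6): pole of order 1 at 1/6, modulus 1/6.
The radius of convergence is the smallest modulus among the singular points: 1/6.
At the order-1 pole 1/6 set g(k) = (k - (1/6))*f(k) = -18*k**2 + k/18 + 16/19.
Simple pole: residue = g(a) at a = 1/6, which is 721/2052.


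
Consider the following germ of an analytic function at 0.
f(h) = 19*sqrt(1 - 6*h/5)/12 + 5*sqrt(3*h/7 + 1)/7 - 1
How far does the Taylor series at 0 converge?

The radius of convergence is 5/6.

Branch term (5/7)*sqrt(1 - h/(-7/3)): its argument vanishes at h = -7/3, a square-root branch point, modulus 7/3.
Branch term (19/12)*sqrt(1 - h/(5/6)): its argument vanishes at h = 5/6, a square-root branch point, modulus 5/6.
The radius of convergence is the smallest modulus among the singular points: 5/6.


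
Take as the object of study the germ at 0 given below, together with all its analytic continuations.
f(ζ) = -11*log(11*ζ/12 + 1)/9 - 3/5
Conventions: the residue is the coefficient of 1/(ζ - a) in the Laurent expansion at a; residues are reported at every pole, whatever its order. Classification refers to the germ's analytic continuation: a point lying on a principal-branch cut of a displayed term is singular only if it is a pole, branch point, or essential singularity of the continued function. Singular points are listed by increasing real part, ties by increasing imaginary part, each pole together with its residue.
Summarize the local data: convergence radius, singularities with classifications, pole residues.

Radius of convergence at 0: 12/11.
At -12/11: a logarithmic branch point.

Branch term (-11/9)*log(1 - ζ/(-12/11)): its argument vanishes at ζ = -12/11, a logarithmic branch point, modulus 12/11.
The radius of convergence is the smallest modulus among the singular points: 12/11.


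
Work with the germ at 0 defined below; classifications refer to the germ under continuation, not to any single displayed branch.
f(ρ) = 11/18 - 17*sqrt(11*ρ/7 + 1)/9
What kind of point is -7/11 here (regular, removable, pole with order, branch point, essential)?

The term (-17/9)*sqrt(1 - ρ/(-7/11)) has argument 1 - -7/11/(-7/11) = 0 at -7/11: a square-root (algebraic, two-sheeted) branch point; the remaining terms are analytic or single-valued there.

The point is an algebraic (square-root) branch point.


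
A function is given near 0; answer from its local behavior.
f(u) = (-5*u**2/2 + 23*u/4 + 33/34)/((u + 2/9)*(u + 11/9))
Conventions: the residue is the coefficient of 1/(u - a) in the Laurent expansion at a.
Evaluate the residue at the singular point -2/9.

At the order-1 pole -2/9 set g(u) = (u - (-2/9))*f(u) = (-5*u**2/2 + 23*u/4 + 33/34)/(u + 11/9).
Simple pole: residue = g(a) at a = -2/9, which is -593/1377.

The residue is -593/1377.


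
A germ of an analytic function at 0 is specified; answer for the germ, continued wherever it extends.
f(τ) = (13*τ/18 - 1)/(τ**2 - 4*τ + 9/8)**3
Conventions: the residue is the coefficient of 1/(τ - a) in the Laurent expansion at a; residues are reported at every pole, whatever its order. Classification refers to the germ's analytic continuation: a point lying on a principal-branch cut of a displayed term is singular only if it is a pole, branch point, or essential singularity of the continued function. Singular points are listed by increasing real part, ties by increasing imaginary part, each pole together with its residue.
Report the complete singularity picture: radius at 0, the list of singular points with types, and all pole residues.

Denominator factor (τ**2 - 4*τ + 9/8)^3: discriminant 23/2, real irrational roots 2 + (1/4)*sqrt(46) and 2 - (1/4)*sqrt(46); poles of order 3, moduli 2 + (1/4)*sqrt(46) and 2 - (1/4)*sqrt(46).
The radius of convergence is the smallest modulus among the singular points: 2 - (1/4)*sqrt(46).
The factor τ**2 - 4*τ + 9/8 splits as (τ - a)(τ - a') with a = 2 - (1/4)*sqrt(46), a' = 2 + (1/4)*sqrt(46). At the order-3 pole a set g(τ) = (τ - a)^3*f(τ) = [13*τ/18 - 1] / (τ - a')^3.
Order-3 pole: residue = g''(a)/2; g''(2 - (1/4)*sqrt(46)) = -(64/36501)*sqrt(46), so the residue is -(32/36501)*sqrt(46).
The factor τ**2 - 4*τ + 9/8 splits as (τ - a)(τ - a') with a = 2 + (1/4)*sqrt(46), a' = 2 - (1/4)*sqrt(46). At the order-3 pole a set g(τ) = (τ - a)^3*f(τ) = [13*τ/18 - 1] / (τ - a')^3.
Order-3 pole: residue = g''(a)/2; g''(2 + (1/4)*sqrt(46)) = (64/36501)*sqrt(46), so the residue is (32/36501)*sqrt(46).
List the singular points by increasing real part (a conjugate pair: the negative imaginary part first).

Radius of convergence at 0: 2 - (1/4)*sqrt(46).
At 2 - (1/4)*sqrt(46): a pole of order 3; residue -(32/36501)*sqrt(46).
At 2 + (1/4)*sqrt(46): a pole of order 3; residue (32/36501)*sqrt(46).


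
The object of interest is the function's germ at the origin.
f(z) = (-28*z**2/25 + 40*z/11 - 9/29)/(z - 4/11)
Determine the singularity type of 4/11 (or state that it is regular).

The denominator factor z - 4/11 vanishes at 4/11 and appears to the power 1; the numerator there equals 75783/87725, nonzero, and no other factor vanishes.
Hence a pole whose order is the multiplicity, 1.

The point is a pole of order 1.


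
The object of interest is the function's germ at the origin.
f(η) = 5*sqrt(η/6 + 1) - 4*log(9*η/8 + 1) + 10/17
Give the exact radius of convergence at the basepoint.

The radius of convergence is 8/9.

Branch term (-4)*log(1 - η/(-8/9)): its argument vanishes at η = -8/9, a logarithmic branch point, modulus 8/9.
Branch term (5)*sqrt(1 - η/(-6)): its argument vanishes at η = -6, a square-root branch point, modulus 6.
The radius of convergence is the smallest modulus among the singular points: 8/9.


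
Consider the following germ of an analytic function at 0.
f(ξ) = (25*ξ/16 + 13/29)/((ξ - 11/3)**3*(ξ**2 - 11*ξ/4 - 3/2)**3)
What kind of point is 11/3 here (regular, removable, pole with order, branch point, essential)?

The denominator factor ξ - 11/3 vanishes at 11/3 and appears to the power 3; the numerator there equals 8599/1392, nonzero, and no other factor vanishes.
Hence a pole whose order is the multiplicity, 3.

The point is a pole of order 3.


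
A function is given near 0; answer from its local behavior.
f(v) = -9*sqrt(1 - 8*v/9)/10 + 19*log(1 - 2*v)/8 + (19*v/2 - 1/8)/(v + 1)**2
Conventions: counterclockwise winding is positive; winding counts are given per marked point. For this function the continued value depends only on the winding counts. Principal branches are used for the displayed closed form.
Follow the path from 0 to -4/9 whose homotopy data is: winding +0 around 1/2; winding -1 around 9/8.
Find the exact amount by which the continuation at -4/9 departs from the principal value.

The rational part is single-valued and drops out of the difference; each branch term changes only by its own monodromy.
(-9/10)*sqrt(1 - v/(9/8)): winding -1 is odd, the square root flips sign, contributing -2*(-9/10)*sqrt(1 - (-4/9)/(9/8)) = -2*(-9/10)*sqrt(113/81) = (1/5)*sqrt(113).
(19/8)*log(1 - v/(1/2)): winding 0 around 1/2, so this term returns to its principal value, contribution 0.
Summing the contributions at v = -4/9 gives (1/5)*sqrt(113).

Continued minus principal equals (1/5)*sqrt(113).
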